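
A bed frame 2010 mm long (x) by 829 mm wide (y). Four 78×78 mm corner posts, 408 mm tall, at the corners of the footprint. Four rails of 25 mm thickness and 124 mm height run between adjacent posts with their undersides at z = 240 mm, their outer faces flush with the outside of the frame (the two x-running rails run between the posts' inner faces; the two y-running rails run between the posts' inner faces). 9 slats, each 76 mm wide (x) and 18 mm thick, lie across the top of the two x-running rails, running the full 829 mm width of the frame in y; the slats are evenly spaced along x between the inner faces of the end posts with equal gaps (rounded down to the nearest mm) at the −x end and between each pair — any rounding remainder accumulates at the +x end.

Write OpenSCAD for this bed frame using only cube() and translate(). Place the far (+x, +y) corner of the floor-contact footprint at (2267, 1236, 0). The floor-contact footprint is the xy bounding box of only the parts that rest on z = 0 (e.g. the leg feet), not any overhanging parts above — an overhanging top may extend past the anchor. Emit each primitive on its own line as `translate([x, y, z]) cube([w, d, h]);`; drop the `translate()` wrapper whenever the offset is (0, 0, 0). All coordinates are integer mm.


translate([257, 407, 0]) cube([78, 78, 408]);
translate([257, 1158, 0]) cube([78, 78, 408]);
translate([2189, 407, 0]) cube([78, 78, 408]);
translate([2189, 1158, 0]) cube([78, 78, 408]);
translate([335, 407, 240]) cube([1854, 25, 124]);
translate([335, 1211, 240]) cube([1854, 25, 124]);
translate([257, 485, 240]) cube([25, 673, 124]);
translate([2242, 485, 240]) cube([25, 673, 124]);
translate([452, 407, 364]) cube([76, 829, 18]);
translate([645, 407, 364]) cube([76, 829, 18]);
translate([838, 407, 364]) cube([76, 829, 18]);
translate([1031, 407, 364]) cube([76, 829, 18]);
translate([1224, 407, 364]) cube([76, 829, 18]);
translate([1417, 407, 364]) cube([76, 829, 18]);
translate([1610, 407, 364]) cube([76, 829, 18]);
translate([1803, 407, 364]) cube([76, 829, 18]);
translate([1996, 407, 364]) cube([76, 829, 18]);


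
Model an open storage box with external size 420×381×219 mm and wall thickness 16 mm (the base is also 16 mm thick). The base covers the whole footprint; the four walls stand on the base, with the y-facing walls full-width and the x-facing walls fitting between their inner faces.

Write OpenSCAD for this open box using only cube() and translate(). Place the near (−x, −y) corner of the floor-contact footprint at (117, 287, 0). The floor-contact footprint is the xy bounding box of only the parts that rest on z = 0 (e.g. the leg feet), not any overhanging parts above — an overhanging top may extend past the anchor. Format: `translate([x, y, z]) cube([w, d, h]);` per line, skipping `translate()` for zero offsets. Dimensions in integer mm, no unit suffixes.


translate([117, 287, 0]) cube([420, 381, 16]);
translate([117, 287, 16]) cube([420, 16, 203]);
translate([117, 652, 16]) cube([420, 16, 203]);
translate([117, 303, 16]) cube([16, 349, 203]);
translate([521, 303, 16]) cube([16, 349, 203]);


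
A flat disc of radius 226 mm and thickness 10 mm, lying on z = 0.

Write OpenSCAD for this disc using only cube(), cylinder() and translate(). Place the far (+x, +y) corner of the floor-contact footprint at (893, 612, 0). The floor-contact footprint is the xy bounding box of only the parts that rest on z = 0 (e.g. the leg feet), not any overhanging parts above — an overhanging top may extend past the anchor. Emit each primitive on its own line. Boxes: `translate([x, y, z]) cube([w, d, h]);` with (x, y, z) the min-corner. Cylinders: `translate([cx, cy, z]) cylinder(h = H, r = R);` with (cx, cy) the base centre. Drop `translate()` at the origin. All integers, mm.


translate([667, 386, 0]) cylinder(h = 10, r = 226);


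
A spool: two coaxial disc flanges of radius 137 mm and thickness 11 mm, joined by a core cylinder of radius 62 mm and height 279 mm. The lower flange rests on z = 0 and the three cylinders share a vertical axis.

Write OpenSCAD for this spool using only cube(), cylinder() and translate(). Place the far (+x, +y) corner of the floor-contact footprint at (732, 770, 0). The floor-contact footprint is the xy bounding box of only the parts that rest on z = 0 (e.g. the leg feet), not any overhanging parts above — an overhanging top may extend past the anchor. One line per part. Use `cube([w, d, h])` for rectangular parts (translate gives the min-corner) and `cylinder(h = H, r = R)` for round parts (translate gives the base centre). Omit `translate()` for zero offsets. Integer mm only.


translate([595, 633, 0]) cylinder(h = 11, r = 137);
translate([595, 633, 11]) cylinder(h = 279, r = 62);
translate([595, 633, 290]) cylinder(h = 11, r = 137);


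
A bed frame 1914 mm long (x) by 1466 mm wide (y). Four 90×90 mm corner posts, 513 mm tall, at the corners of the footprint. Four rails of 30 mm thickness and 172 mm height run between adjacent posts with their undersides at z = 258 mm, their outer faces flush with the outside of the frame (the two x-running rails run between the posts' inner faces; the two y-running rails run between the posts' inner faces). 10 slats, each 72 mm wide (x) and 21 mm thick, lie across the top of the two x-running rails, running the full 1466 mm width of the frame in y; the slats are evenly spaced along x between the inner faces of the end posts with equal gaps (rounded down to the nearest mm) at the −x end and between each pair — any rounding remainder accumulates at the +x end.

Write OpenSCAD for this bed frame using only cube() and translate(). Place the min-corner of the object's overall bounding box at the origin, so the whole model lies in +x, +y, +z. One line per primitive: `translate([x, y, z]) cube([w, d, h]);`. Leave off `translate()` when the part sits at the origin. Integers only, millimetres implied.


cube([90, 90, 513]);
translate([0, 1376, 0]) cube([90, 90, 513]);
translate([1824, 0, 0]) cube([90, 90, 513]);
translate([1824, 1376, 0]) cube([90, 90, 513]);
translate([90, 0, 258]) cube([1734, 30, 172]);
translate([90, 1436, 258]) cube([1734, 30, 172]);
translate([0, 90, 258]) cube([30, 1286, 172]);
translate([1884, 90, 258]) cube([30, 1286, 172]);
translate([182, 0, 430]) cube([72, 1466, 21]);
translate([346, 0, 430]) cube([72, 1466, 21]);
translate([510, 0, 430]) cube([72, 1466, 21]);
translate([674, 0, 430]) cube([72, 1466, 21]);
translate([838, 0, 430]) cube([72, 1466, 21]);
translate([1002, 0, 430]) cube([72, 1466, 21]);
translate([1166, 0, 430]) cube([72, 1466, 21]);
translate([1330, 0, 430]) cube([72, 1466, 21]);
translate([1494, 0, 430]) cube([72, 1466, 21]);
translate([1658, 0, 430]) cube([72, 1466, 21]);


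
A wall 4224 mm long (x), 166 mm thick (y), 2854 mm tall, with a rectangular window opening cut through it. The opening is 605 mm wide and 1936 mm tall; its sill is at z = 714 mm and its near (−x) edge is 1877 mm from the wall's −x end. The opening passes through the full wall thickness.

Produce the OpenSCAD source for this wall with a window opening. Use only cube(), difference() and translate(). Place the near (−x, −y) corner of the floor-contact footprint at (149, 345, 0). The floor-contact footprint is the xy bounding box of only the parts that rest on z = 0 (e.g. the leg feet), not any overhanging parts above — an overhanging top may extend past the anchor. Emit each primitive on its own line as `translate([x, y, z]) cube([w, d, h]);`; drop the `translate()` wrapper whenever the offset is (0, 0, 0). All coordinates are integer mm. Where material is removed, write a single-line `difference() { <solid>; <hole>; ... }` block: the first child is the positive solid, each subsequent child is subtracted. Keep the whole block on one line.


difference() { translate([149, 345, 0]) cube([4224, 166, 2854]); translate([2026, 345, 714]) cube([605, 166, 1936]); }


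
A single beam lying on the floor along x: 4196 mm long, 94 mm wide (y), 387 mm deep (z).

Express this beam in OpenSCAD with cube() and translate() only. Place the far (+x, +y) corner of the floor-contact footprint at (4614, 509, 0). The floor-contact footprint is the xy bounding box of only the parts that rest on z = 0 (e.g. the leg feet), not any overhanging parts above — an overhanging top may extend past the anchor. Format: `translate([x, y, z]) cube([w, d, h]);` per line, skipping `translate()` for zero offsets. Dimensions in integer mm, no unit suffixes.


translate([418, 415, 0]) cube([4196, 94, 387]);


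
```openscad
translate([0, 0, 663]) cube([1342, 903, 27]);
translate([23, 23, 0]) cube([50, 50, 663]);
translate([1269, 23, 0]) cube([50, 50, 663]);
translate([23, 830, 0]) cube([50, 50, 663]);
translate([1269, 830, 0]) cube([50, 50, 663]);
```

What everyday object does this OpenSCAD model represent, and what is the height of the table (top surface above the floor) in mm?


A table. The table height is 690 mm.

A 1342×903×27 slab sits at z = 663 on four 50 mm square posts — a table. The top surface is at 663 + 27 = 690 mm.


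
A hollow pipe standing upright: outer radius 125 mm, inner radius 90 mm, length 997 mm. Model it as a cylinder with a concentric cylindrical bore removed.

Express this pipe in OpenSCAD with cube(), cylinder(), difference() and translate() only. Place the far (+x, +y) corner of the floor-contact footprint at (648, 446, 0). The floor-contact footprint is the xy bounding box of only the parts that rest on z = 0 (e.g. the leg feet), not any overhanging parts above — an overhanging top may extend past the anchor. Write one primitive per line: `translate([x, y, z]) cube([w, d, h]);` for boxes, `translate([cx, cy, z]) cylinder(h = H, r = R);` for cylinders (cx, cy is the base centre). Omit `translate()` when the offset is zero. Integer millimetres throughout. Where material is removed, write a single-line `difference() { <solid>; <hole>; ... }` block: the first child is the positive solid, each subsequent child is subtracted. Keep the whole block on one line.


difference() { translate([523, 321, 0]) cylinder(h = 997, r = 125); translate([523, 321, 0]) cylinder(h = 997, r = 90); }


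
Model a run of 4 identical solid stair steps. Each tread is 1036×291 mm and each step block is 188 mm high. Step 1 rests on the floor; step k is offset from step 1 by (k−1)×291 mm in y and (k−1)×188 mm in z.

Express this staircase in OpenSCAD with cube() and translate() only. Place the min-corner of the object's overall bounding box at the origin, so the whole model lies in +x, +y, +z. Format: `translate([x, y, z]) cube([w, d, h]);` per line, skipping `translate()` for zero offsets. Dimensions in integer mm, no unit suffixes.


cube([1036, 291, 188]);
translate([0, 291, 188]) cube([1036, 291, 188]);
translate([0, 582, 376]) cube([1036, 291, 188]);
translate([0, 873, 564]) cube([1036, 291, 188]);


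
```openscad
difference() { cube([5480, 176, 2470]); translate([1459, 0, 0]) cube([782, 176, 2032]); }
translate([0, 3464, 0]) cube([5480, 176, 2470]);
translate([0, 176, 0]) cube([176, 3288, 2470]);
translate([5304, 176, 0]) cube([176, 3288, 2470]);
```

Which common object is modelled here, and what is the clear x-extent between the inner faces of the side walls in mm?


A single room. The interior width is 5128 mm.

Four walls enclosing a rectangle with a door in the front wall — a room. Outside width 5480 minus two 176 mm walls gives 5128 mm.


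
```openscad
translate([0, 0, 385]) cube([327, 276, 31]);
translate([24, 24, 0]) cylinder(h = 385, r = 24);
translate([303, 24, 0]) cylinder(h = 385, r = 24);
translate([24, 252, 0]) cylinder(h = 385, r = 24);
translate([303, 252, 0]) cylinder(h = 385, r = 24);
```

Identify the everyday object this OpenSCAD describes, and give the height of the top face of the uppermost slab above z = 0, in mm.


A stool. The seat height is 416 mm.

A 327×276×31 slab at z = 385 on four corner cylinders — a stool. The seat top is 385 + 31 = 416 mm.


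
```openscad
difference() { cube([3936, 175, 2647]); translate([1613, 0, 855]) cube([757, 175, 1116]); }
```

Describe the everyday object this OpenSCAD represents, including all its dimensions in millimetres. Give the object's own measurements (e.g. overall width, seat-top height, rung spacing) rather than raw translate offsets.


A wall 3936 mm long (x), 175 mm thick (y), 2647 mm tall, with a rectangular window opening cut through it. The opening is 757 mm wide and 1116 mm tall; its sill is at z = 855 mm and its near (−x) edge is 1613 mm from the wall's −x end. The opening passes through the full wall thickness.


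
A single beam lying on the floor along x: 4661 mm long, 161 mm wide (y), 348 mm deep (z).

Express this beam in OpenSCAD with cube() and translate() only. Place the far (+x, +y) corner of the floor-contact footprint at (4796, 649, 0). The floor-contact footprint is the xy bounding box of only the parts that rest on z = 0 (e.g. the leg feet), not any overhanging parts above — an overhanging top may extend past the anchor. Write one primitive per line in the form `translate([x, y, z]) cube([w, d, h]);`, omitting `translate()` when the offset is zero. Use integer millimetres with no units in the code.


translate([135, 488, 0]) cube([4661, 161, 348]);


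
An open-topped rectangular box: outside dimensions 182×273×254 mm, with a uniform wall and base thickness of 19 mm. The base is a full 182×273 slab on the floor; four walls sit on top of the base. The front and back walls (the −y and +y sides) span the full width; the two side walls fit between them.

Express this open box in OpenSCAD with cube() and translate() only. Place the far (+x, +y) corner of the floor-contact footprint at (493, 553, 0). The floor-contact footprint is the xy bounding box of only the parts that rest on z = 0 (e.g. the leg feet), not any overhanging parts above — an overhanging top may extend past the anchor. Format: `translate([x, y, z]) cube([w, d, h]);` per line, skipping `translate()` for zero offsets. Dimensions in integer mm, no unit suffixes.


translate([311, 280, 0]) cube([182, 273, 19]);
translate([311, 280, 19]) cube([182, 19, 235]);
translate([311, 534, 19]) cube([182, 19, 235]);
translate([311, 299, 19]) cube([19, 235, 235]);
translate([474, 299, 19]) cube([19, 235, 235]);


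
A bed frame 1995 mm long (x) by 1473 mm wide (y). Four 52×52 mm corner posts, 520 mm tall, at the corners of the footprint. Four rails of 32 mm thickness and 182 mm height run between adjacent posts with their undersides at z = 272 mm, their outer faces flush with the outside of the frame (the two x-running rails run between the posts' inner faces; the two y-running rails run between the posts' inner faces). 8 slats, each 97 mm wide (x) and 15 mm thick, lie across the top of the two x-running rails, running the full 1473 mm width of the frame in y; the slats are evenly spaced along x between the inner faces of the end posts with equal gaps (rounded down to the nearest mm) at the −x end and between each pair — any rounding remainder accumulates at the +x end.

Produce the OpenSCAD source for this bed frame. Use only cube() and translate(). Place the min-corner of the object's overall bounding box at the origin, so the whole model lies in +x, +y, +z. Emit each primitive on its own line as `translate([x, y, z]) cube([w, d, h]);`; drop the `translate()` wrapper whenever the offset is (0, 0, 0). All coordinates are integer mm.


cube([52, 52, 520]);
translate([0, 1421, 0]) cube([52, 52, 520]);
translate([1943, 0, 0]) cube([52, 52, 520]);
translate([1943, 1421, 0]) cube([52, 52, 520]);
translate([52, 0, 272]) cube([1891, 32, 182]);
translate([52, 1441, 272]) cube([1891, 32, 182]);
translate([0, 52, 272]) cube([32, 1369, 182]);
translate([1963, 52, 272]) cube([32, 1369, 182]);
translate([175, 0, 454]) cube([97, 1473, 15]);
translate([395, 0, 454]) cube([97, 1473, 15]);
translate([615, 0, 454]) cube([97, 1473, 15]);
translate([835, 0, 454]) cube([97, 1473, 15]);
translate([1055, 0, 454]) cube([97, 1473, 15]);
translate([1275, 0, 454]) cube([97, 1473, 15]);
translate([1495, 0, 454]) cube([97, 1473, 15]);
translate([1715, 0, 454]) cube([97, 1473, 15]);


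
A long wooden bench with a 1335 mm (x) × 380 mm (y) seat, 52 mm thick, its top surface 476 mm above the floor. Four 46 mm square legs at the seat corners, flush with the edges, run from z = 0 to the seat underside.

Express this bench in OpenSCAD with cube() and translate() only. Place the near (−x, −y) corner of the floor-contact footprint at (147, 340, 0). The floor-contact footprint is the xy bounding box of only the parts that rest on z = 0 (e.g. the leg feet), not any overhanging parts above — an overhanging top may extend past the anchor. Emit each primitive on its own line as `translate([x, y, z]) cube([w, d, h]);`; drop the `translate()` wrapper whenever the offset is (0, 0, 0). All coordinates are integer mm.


// leg_h = 476 − 52 = 424
translate([147, 340, 424]) cube([1335, 380, 52]);
translate([147, 340, 0]) cube([46, 46, 424]);
translate([147, 674, 0]) cube([46, 46, 424]);
translate([1436, 340, 0]) cube([46, 46, 424]);
translate([1436, 674, 0]) cube([46, 46, 424]);


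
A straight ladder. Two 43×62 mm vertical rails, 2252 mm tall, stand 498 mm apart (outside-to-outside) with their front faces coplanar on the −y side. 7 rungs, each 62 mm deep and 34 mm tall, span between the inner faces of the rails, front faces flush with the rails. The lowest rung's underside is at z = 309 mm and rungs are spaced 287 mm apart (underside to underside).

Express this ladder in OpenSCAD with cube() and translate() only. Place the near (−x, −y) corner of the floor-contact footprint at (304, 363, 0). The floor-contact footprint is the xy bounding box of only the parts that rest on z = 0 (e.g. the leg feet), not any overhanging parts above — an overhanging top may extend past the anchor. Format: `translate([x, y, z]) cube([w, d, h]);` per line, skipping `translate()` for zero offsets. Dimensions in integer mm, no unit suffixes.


translate([304, 363, 0]) cube([43, 62, 2252]);
translate([759, 363, 0]) cube([43, 62, 2252]);
translate([347, 363, 309]) cube([412, 62, 34]);
translate([347, 363, 596]) cube([412, 62, 34]);
translate([347, 363, 883]) cube([412, 62, 34]);
translate([347, 363, 1170]) cube([412, 62, 34]);
translate([347, 363, 1457]) cube([412, 62, 34]);
translate([347, 363, 1744]) cube([412, 62, 34]);
translate([347, 363, 2031]) cube([412, 62, 34]);


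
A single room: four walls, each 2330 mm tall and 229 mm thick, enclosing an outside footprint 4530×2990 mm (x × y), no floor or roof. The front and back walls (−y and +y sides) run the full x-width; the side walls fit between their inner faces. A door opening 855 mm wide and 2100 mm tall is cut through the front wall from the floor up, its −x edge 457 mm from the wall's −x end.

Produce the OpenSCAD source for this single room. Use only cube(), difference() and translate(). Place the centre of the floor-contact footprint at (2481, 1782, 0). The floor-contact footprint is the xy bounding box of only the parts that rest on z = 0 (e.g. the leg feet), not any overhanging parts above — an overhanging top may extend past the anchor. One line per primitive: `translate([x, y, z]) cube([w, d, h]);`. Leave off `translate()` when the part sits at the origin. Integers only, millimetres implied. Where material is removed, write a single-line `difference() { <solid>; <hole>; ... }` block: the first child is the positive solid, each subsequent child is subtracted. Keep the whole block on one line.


difference() { translate([216, 287, 0]) cube([4530, 229, 2330]); translate([673, 287, 0]) cube([855, 229, 2100]); }
translate([216, 3048, 0]) cube([4530, 229, 2330]);
translate([216, 516, 0]) cube([229, 2532, 2330]);
translate([4517, 516, 0]) cube([229, 2532, 2330]);


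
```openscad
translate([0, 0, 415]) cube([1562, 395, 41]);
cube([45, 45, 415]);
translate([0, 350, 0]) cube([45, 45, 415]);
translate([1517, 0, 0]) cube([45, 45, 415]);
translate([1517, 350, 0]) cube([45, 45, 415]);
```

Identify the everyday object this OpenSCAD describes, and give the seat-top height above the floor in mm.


A bench. The seat-top height is 456 mm.

A long slab on four corner posts — a bench. The slab sits at z = 415 with thickness 41, so the top is 415 + 41 = 456 mm.


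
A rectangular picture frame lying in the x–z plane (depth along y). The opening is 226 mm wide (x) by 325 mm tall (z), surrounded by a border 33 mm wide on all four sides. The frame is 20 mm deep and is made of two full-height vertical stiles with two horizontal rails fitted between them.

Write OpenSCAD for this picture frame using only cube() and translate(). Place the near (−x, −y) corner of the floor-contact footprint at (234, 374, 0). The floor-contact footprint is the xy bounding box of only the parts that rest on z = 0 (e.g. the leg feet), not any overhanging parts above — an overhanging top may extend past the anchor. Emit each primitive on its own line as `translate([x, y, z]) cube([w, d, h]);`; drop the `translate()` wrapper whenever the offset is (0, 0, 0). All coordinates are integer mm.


translate([234, 374, 0]) cube([33, 20, 391]);
translate([493, 374, 0]) cube([33, 20, 391]);
translate([267, 374, 0]) cube([226, 20, 33]);
translate([267, 374, 358]) cube([226, 20, 33]);


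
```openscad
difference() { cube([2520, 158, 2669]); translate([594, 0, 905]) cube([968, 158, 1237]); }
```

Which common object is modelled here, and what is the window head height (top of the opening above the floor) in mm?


A wall with a window opening. The window head height is 2142 mm.

A wall with a rectangular opening subtracted — a window. Sill at z = 905, opening 1237 mm tall, so the head is at 905 + 1237 = 2142 mm.


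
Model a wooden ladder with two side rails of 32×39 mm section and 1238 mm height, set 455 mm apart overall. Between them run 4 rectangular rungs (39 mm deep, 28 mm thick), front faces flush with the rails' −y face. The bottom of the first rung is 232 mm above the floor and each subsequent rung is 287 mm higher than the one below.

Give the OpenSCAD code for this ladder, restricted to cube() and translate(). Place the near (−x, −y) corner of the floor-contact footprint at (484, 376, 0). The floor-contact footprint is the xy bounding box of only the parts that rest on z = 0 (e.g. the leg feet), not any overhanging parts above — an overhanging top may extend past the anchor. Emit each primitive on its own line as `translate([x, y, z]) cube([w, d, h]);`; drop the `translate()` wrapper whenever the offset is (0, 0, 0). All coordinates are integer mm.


// rung span = 455 - 2*32 = 391
// rung[k] z = 232 + k*287
translate([484, 376, 0]) cube([32, 39, 1238]);
translate([907, 376, 0]) cube([32, 39, 1238]);
translate([516, 376, 232]) cube([391, 39, 28]);
translate([516, 376, 519]) cube([391, 39, 28]);
translate([516, 376, 806]) cube([391, 39, 28]);
translate([516, 376, 1093]) cube([391, 39, 28]);


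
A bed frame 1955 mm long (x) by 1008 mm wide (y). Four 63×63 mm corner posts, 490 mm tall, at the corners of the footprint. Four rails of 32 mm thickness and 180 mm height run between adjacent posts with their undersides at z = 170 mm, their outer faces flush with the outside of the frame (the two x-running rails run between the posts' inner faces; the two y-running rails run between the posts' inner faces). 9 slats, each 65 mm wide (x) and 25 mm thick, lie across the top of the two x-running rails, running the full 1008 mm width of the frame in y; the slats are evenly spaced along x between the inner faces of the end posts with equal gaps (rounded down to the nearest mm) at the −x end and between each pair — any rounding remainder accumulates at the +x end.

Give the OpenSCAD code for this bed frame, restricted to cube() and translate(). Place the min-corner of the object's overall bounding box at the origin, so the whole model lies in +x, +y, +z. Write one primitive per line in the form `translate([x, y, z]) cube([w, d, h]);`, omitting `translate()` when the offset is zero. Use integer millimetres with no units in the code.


cube([63, 63, 490]);
translate([0, 945, 0]) cube([63, 63, 490]);
translate([1892, 0, 0]) cube([63, 63, 490]);
translate([1892, 945, 0]) cube([63, 63, 490]);
translate([63, 0, 170]) cube([1829, 32, 180]);
translate([63, 976, 170]) cube([1829, 32, 180]);
translate([0, 63, 170]) cube([32, 882, 180]);
translate([1923, 63, 170]) cube([32, 882, 180]);
translate([187, 0, 350]) cube([65, 1008, 25]);
translate([376, 0, 350]) cube([65, 1008, 25]);
translate([565, 0, 350]) cube([65, 1008, 25]);
translate([754, 0, 350]) cube([65, 1008, 25]);
translate([943, 0, 350]) cube([65, 1008, 25]);
translate([1132, 0, 350]) cube([65, 1008, 25]);
translate([1321, 0, 350]) cube([65, 1008, 25]);
translate([1510, 0, 350]) cube([65, 1008, 25]);
translate([1699, 0, 350]) cube([65, 1008, 25]);


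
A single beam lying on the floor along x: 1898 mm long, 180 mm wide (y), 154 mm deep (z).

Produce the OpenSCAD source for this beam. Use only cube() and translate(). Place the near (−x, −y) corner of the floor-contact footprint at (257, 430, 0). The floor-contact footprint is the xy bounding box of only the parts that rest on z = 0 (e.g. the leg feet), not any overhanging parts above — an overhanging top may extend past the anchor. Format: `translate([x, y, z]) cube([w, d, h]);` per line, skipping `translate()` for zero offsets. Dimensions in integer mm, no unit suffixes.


translate([257, 430, 0]) cube([1898, 180, 154]);


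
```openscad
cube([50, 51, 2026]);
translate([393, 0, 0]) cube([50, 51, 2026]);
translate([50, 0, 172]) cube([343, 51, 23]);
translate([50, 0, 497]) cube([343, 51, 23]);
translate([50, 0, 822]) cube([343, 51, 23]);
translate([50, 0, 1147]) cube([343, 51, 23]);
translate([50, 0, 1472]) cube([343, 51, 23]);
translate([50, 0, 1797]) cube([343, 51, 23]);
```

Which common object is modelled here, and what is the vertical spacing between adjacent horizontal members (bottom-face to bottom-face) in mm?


A ladder. The rung spacing is 325 mm.

Two tall 50×51 posts with 6 short bars between them — a ladder. Adjacent rungs sit at z = 172 and z = 497, so the spacing is 497 − 172 = 325 mm.


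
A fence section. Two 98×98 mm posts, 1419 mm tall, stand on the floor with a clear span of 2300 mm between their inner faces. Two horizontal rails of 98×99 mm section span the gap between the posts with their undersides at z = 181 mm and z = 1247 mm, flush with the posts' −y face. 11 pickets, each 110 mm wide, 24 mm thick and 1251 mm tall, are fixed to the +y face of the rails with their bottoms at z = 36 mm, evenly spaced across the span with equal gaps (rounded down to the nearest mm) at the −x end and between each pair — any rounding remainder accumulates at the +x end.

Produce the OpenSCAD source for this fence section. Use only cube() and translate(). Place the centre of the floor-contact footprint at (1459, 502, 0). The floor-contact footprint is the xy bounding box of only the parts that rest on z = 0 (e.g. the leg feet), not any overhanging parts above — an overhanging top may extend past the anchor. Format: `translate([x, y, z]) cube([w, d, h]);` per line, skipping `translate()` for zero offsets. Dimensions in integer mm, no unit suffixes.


translate([211, 453, 0]) cube([98, 98, 1419]);
translate([2609, 453, 0]) cube([98, 98, 1419]);
translate([309, 453, 181]) cube([2300, 98, 99]);
translate([309, 453, 1247]) cube([2300, 98, 99]);
translate([399, 551, 36]) cube([110, 24, 1251]);
translate([599, 551, 36]) cube([110, 24, 1251]);
translate([799, 551, 36]) cube([110, 24, 1251]);
translate([999, 551, 36]) cube([110, 24, 1251]);
translate([1199, 551, 36]) cube([110, 24, 1251]);
translate([1399, 551, 36]) cube([110, 24, 1251]);
translate([1599, 551, 36]) cube([110, 24, 1251]);
translate([1799, 551, 36]) cube([110, 24, 1251]);
translate([1999, 551, 36]) cube([110, 24, 1251]);
translate([2199, 551, 36]) cube([110, 24, 1251]);
translate([2399, 551, 36]) cube([110, 24, 1251]);


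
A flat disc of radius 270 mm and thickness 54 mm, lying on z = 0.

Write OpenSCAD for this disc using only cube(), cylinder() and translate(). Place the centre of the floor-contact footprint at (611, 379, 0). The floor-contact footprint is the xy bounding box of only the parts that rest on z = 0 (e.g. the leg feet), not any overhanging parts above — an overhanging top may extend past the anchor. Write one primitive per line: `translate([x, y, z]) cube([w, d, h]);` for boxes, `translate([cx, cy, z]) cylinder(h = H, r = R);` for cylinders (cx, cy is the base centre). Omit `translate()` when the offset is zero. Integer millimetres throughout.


translate([611, 379, 0]) cylinder(h = 54, r = 270);


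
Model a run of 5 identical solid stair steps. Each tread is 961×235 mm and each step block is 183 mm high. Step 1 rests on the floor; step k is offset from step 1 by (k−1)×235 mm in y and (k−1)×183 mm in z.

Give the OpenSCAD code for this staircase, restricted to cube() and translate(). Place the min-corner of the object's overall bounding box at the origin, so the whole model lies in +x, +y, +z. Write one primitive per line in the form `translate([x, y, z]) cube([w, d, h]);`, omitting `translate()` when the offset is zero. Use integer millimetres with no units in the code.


cube([961, 235, 183]);
translate([0, 235, 183]) cube([961, 235, 183]);
translate([0, 470, 366]) cube([961, 235, 183]);
translate([0, 705, 549]) cube([961, 235, 183]);
translate([0, 940, 732]) cube([961, 235, 183]);


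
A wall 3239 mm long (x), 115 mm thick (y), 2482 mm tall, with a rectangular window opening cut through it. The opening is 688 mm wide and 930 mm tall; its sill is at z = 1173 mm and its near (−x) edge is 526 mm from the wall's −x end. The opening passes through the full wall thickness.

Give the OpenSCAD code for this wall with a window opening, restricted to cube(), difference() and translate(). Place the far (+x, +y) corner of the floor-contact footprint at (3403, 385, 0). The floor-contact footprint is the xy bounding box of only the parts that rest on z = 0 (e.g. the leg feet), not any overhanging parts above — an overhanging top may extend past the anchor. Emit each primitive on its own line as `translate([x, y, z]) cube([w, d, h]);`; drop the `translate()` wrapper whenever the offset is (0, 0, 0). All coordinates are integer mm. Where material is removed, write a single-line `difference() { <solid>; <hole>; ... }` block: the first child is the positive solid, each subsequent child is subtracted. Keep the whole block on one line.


difference() { translate([164, 270, 0]) cube([3239, 115, 2482]); translate([690, 270, 1173]) cube([688, 115, 930]); }


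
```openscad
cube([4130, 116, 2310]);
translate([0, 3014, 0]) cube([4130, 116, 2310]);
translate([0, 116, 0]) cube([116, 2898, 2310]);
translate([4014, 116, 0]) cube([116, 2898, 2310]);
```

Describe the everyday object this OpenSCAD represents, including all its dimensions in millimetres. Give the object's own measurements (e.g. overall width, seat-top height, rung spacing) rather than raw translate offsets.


The wall frame of a small rectangular building: four walls, each 2310 mm tall and 116 mm thick, enclosing a footprint 4130 mm (x) by 3130 mm (y) outside-to-outside, with no floor or roof. The front and back walls (the −y and +y sides) span the full width; the two side walls fit between them.


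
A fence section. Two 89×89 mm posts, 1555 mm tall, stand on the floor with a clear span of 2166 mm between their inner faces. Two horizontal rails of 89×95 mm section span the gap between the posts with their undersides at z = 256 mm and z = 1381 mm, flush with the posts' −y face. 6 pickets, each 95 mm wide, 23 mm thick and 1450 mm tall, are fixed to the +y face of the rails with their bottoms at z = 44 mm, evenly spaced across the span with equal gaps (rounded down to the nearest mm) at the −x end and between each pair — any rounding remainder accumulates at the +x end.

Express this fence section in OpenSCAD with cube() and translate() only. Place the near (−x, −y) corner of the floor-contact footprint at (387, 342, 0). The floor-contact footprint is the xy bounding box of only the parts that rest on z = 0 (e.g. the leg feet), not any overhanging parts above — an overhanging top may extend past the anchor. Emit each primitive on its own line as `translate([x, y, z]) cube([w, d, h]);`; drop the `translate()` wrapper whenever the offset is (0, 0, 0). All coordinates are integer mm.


translate([387, 342, 0]) cube([89, 89, 1555]);
translate([2642, 342, 0]) cube([89, 89, 1555]);
translate([476, 342, 256]) cube([2166, 89, 95]);
translate([476, 342, 1381]) cube([2166, 89, 95]);
translate([704, 431, 44]) cube([95, 23, 1450]);
translate([1027, 431, 44]) cube([95, 23, 1450]);
translate([1350, 431, 44]) cube([95, 23, 1450]);
translate([1673, 431, 44]) cube([95, 23, 1450]);
translate([1996, 431, 44]) cube([95, 23, 1450]);
translate([2319, 431, 44]) cube([95, 23, 1450]);


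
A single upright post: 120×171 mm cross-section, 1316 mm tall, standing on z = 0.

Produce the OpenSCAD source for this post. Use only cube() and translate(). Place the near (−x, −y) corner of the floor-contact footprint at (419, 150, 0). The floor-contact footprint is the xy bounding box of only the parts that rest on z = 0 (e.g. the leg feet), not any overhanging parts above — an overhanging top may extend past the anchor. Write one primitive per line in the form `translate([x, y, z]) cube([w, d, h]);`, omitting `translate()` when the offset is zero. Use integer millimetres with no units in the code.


translate([419, 150, 0]) cube([120, 171, 1316]);


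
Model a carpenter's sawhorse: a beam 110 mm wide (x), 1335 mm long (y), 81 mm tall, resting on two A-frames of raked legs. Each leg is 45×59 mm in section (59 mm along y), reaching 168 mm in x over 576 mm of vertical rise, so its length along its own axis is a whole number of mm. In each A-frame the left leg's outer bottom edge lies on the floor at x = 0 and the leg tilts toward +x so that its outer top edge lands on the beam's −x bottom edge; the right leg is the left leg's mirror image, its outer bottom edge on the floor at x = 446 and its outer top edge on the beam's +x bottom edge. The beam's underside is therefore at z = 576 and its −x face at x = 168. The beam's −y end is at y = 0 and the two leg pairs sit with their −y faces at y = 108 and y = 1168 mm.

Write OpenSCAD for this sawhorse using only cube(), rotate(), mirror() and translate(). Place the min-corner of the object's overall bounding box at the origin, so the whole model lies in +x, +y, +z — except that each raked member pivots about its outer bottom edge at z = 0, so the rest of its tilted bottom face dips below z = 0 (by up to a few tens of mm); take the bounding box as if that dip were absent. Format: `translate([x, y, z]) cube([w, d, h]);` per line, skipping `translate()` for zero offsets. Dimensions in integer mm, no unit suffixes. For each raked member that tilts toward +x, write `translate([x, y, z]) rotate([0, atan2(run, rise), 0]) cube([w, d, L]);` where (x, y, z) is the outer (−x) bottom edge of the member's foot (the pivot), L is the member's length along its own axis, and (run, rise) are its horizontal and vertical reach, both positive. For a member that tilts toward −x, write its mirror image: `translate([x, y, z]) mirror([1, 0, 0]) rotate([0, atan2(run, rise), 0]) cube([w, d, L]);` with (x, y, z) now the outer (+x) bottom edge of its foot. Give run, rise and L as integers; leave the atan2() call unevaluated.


translate([168, 0, 576]) cube([110, 1335, 81]);
translate([0, 108, 0]) rotate([0, atan2(168, 576), 0]) cube([45, 59, 600]);
translate([446, 108, 0]) mirror([1, 0, 0]) rotate([0, atan2(168, 576), 0]) cube([45, 59, 600]);
translate([0, 1168, 0]) rotate([0, atan2(168, 576), 0]) cube([45, 59, 600]);
translate([446, 1168, 0]) mirror([1, 0, 0]) rotate([0, atan2(168, 576), 0]) cube([45, 59, 600]);


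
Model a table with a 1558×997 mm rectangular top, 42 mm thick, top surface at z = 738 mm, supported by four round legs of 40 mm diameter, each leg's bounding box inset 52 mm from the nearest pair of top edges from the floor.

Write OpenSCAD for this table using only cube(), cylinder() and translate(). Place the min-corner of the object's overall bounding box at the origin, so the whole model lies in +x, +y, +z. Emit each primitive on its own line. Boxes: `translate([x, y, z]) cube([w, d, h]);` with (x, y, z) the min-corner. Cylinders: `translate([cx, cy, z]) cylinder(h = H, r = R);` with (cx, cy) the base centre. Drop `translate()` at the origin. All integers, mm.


// leg_h = 738 - 42 = 696
translate([0, 0, 696]) cube([1558, 997, 42]);
translate([72, 72, 0]) cylinder(h = 696, r = 20);
translate([1486, 72, 0]) cylinder(h = 696, r = 20);
translate([72, 925, 0]) cylinder(h = 696, r = 20);
translate([1486, 925, 0]) cylinder(h = 696, r = 20);


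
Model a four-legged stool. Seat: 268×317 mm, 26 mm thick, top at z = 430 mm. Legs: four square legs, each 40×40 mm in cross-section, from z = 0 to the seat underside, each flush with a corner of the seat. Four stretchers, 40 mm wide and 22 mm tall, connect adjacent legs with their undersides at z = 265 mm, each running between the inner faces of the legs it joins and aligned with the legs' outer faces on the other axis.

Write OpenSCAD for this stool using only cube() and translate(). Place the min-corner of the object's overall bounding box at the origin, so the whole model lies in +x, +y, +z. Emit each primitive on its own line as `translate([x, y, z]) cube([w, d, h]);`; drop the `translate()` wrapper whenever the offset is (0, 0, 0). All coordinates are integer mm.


translate([0, 0, 404]) cube([268, 317, 26]);
cube([40, 40, 404]);
translate([228, 0, 0]) cube([40, 40, 404]);
translate([0, 277, 0]) cube([40, 40, 404]);
translate([228, 277, 0]) cube([40, 40, 404]);
translate([40, 0, 265]) cube([188, 40, 22]);
translate([40, 277, 265]) cube([188, 40, 22]);
translate([0, 40, 265]) cube([40, 237, 22]);
translate([228, 40, 265]) cube([40, 237, 22]);


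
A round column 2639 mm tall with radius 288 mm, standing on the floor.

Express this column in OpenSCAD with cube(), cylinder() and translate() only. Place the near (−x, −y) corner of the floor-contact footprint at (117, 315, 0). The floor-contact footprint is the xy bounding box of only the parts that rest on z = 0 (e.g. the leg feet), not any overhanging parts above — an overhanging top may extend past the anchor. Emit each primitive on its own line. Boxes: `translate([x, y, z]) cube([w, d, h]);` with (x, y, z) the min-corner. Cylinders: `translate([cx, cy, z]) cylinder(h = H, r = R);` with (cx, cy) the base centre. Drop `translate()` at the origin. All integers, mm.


translate([405, 603, 0]) cylinder(h = 2639, r = 288);


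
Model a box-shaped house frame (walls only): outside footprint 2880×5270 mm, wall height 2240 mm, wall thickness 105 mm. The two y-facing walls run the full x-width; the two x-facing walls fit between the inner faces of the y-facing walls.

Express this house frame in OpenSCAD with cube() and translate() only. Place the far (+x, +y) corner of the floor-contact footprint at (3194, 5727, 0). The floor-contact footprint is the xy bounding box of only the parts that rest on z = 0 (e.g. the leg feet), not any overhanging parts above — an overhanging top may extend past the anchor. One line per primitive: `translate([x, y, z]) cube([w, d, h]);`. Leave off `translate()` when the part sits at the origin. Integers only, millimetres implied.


translate([314, 457, 0]) cube([2880, 105, 2240]);
translate([314, 5622, 0]) cube([2880, 105, 2240]);
translate([314, 562, 0]) cube([105, 5060, 2240]);
translate([3089, 562, 0]) cube([105, 5060, 2240]);


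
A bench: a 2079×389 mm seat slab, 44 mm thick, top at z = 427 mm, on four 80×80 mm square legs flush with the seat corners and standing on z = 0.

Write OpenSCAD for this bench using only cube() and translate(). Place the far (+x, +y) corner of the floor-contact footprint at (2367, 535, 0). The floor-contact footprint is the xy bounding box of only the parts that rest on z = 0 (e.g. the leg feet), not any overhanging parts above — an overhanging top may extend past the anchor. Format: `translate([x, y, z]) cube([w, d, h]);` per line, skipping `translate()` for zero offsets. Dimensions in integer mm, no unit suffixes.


translate([288, 146, 383]) cube([2079, 389, 44]);
translate([288, 146, 0]) cube([80, 80, 383]);
translate([288, 455, 0]) cube([80, 80, 383]);
translate([2287, 146, 0]) cube([80, 80, 383]);
translate([2287, 455, 0]) cube([80, 80, 383]);
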